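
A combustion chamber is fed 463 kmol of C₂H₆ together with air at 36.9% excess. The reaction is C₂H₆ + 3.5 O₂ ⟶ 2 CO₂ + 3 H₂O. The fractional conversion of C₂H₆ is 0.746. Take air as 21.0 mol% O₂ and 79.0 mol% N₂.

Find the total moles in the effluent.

Stoichiometric O₂ = 3.5 × 463 = 1620 kmol; O₂ fed = 1620 × 1.369 = 2218 kmol.
N₂ fed = 2218 × 79/21 = 8346 kmol.
Fuel reacted = 0.746 × 463 → ξ = 345.4 kmol.
Outlet (n = n₀ + ν ξ):
  C₂H₆: 463 − 1(345.4) = 117.6
  O₂: 2218 − 3.5(345.4) = 1010
  N₂: 8346 (inert)
  CO₂: 0 + 2(345.4) = 690.8
  H₂O: 0 + 3(345.4) = 1036
Total out = 117.6 + 1010 + 8346 + 690.8 + 1036 = 11200 kmol.

11200 kmol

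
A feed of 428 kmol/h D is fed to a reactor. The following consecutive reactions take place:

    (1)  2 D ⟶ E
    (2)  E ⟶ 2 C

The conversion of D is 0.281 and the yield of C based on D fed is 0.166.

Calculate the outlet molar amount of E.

24.6 kmol/h

Conversion of D: D consumed = 2ξ₁ = 0.281 × 428 → ξ₁ = 60.13 kmol/h.
Yield of C: 2ξ₂ / 428 = 0.166 → ξ₂ = 35.52 kmol/h.
Outlet amounts (n = n₀ + Σ ν·ξ):
  D: 428 − 2(60.13) = 307.7
  E: 0 + 1(60.13) − 1(35.52) = 24.61
  C: 0 + 2(35.52) = 71.05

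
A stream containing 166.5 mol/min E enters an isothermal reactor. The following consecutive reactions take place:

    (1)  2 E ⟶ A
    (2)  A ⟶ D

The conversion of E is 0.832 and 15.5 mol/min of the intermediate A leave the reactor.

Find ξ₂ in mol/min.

ξ₂ = 53.8 mol/min

Conversion of E: E consumed = 2ξ₁ = 0.832 × 166.5 → ξ₁ = 69.26 mol/min.
A balance: n_A = 0 + 1ξ₁ − 1ξ₂ = 15.5 → ξ₂ = (1·69.26 − 15.5)/1 = 53.76 mol/min.
Outlet amounts (n = n₀ + Σ ν·ξ):
  E: 166.5 − 2(69.26) = 27.97
  A: 0 + 1(69.26) − 1(53.76) = 15.5
  D: 0 + 1(53.76) = 53.76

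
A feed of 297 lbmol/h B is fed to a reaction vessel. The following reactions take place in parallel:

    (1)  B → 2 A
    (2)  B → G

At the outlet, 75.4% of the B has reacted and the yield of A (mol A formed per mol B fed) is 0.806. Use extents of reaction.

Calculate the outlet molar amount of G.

104 lbmol/h

Yield of A: 2ξ₁ / 297 = 0.806 → ξ₁ = 119.7 lbmol/h.
Conversion of B: 1ξ₁ + 1ξ₂ = 0.754 × 297 = 223.9 → ξ₂ = 104.2 lbmol/h.
Outlet amounts (n = n₀ + Σ ν·ξ):
  B: 297 − 1(119.7) − 1(104.2) = 73.06
  A: 0 + 2(119.7) = 239.4
  G: 0 + 1(104.2) = 104.2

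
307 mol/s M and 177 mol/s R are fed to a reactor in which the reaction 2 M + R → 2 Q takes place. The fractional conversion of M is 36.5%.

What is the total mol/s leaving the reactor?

428 mol/s

M reacted = 0.365 × 307 = 112.1 mol/s; ν_M = −2, so ξ = 112.1/2 = 56.03 mol/s.
Outlet amounts (n = n₀ + ν ξ):
  M: 307 − 2(56.03) = 194.9
  R: 177 − 1(56.03) = 121
  Q: 0 + 2(56.03) = 112.1
Total out = 194.9 + 121 + 112.1 = 428 mol/s.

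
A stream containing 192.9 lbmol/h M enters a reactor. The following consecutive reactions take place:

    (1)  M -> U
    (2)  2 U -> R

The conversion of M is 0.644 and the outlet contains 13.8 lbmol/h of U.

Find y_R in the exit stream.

Conversion of M: M consumed = 1ξ₁ = 0.644 × 192.9 → ξ₁ = 124.2 lbmol/h.
U balance: n_U = 0 + 1ξ₁ − 2ξ₂ = 13.8 → ξ₂ = (1·124.2 − 13.8)/2 = 55.21 lbmol/h.
Outlet amounts (n = n₀ + Σ ν·ξ):
  M: 192.9 − 1(124.2) = 68.67
  U: 0 + 1(124.2) − 2(55.21) = 13.8
  R: 0 + 1(55.21) = 55.21
Total out = 137.7 lbmol/h; y_R = 55.21 / 137.7 = 0.401.

0.401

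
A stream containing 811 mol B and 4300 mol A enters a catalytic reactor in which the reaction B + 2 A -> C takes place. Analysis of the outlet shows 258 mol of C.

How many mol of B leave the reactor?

553 mol

For C: n = n₀ + 1ξ → 258 = 0 + 1ξ, giving ξ = 258 mol.
Outlet amounts (n = n₀ + ν ξ):
  B: 811 − 1(258) = 553
  A: 4300 − 2(258) = 3784
  C: 0 + 1(258) = 258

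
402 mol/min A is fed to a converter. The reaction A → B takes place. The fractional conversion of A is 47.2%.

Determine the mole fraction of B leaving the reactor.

A reacted = 0.472 × 402 = 189.7 mol/min; ν_A = −1, so ξ = 189.7/1 = 189.7 mol/min.
Outlet amounts (n = n₀ + ν ξ):
  A: 402 − 1(189.7) = 212.3
  B: 0 + 1(189.7) = 189.7
Total out = 402 mol/min; y_B = 189.7 / 402 = 0.472.

0.472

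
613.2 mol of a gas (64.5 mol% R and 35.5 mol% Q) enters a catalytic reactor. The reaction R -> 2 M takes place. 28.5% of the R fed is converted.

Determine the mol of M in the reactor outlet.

225 mol

R reacted = 0.285 × 395.5 = 112.7 mol; ν_R = −1, so ξ = 112.7/1 = 112.7 mol.
Outlet amounts (n = n₀ + ν ξ):
  R: 395.5 − 1(112.7) = 282.8
  M: 0 + 2(112.7) = 225.4
  Q: 217.7 (inert)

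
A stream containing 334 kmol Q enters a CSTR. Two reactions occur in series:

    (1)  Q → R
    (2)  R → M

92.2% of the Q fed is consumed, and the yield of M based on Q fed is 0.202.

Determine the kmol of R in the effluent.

Conversion of Q: Q consumed = 1ξ₁ = 0.922 × 334 → ξ₁ = 307.9 kmol.
Yield of M: 1ξ₂ / 334 = 0.202 → ξ₂ = 67.47 kmol.
Outlet amounts (n = n₀ + Σ ν·ξ):
  Q: 334 − 1(307.9) = 26.05
  R: 0 + 1(307.9) − 1(67.47) = 240.5
  M: 0 + 1(67.47) = 67.47

240 kmol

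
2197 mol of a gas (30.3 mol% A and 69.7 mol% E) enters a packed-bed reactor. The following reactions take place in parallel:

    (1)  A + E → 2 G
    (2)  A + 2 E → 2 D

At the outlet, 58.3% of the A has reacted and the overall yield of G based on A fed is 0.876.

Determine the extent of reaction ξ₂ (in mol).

ξ₂ = 96.5 mol

Yield of G: 2ξ₁ / 665.7 = 0.876 → ξ₁ = 291.6 mol.
Conversion of A: 1ξ₁ + 1ξ₂ = 0.583 × 665.7 = 388.1 → ξ₂ = 96.53 mol.
Outlet amounts (n = n₀ + Σ ν·ξ):
  A: 665.7 − 1(291.6) − 1(96.53) = 277.6
  E: 1531 − 1(291.6) − 2(96.53) = 1047
  G: 0 + 2(291.6) = 583.1
  D: 0 + 2(96.53) = 193.1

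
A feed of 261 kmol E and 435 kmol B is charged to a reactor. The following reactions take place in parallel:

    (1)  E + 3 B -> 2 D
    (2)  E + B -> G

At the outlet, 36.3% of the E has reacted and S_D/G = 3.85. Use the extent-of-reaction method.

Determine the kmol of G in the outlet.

32.4 kmol

Conversion of E: E consumed = 0.363 × 261 = 94.74 kmol = 1ξ₁ + 1ξ₂.
Selectivity: 2ξ₁ / (1ξ₂) = 3.85 → ξ₁ = 1.925 ξ₂.
Substitute: (1·1.925 + 1) ξ₂ = 94.74 → ξ₂ = 32.39 kmol, ξ₁ = 62.35 kmol.
Outlet amounts (n = n₀ + Σ ν·ξ):
  E: 261 − 1(62.35) − 1(32.39) = 166.3
  B: 435 − 3(62.35) − 1(32.39) = 215.6
  D: 0 + 2(62.35) = 124.7
  G: 0 + 1(32.39) = 32.39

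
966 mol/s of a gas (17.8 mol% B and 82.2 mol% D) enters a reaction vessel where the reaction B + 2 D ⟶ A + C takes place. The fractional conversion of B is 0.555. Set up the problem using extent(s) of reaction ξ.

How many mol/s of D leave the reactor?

603 mol/s

B reacted = 0.555 × 171.9 = 95.43 mol/s; ν_B = −1, so ξ = 95.43/1 = 95.43 mol/s.
Outlet amounts (n = n₀ + ν ξ):
  B: 171.9 − 1(95.43) = 76.52
  D: 794.1 − 2(95.43) = 603.2
  A: 0 + 1(95.43) = 95.43
  C: 0 + 1(95.43) = 95.43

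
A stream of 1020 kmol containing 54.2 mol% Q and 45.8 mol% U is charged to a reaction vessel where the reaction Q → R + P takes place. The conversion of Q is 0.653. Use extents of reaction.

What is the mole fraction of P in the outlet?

Q reacted = 0.653 × 552.8 = 361 kmol; ν_Q = −1, so ξ = 361/1 = 361 kmol.
Outlet amounts (n = n₀ + ν ξ):
  Q: 552.8 − 1(361) = 191.8
  R: 0 + 1(361) = 361
  P: 0 + 1(361) = 361
  U: 467.2 (inert)
Total out = 1381 kmol; y_P = 361 / 1381 = 0.2614.

0.261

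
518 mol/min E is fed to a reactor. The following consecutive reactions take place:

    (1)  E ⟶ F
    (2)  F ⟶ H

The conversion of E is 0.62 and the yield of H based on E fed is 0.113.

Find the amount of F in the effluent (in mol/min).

Conversion of E: E consumed = 1ξ₁ = 0.62 × 518 → ξ₁ = 321.2 mol/min.
Yield of H: 1ξ₂ / 518 = 0.113 → ξ₂ = 58.53 mol/min.
Outlet amounts (n = n₀ + Σ ν·ξ):
  E: 518 − 1(321.2) = 196.8
  F: 0 + 1(321.2) − 1(58.53) = 262.6
  H: 0 + 1(58.53) = 58.53

263 mol/min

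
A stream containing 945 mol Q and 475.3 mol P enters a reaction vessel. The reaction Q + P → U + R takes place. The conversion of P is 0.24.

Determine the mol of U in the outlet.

114 mol

P reacted = 0.24 × 475.3 = 114.1 mol; ν_P = −1, so ξ = 114.1/1 = 114.1 mol.
Outlet amounts (n = n₀ + ν ξ):
  Q: 945 − 1(114.1) = 830.9
  P: 475.3 − 1(114.1) = 361.2
  U: 0 + 1(114.1) = 114.1
  R: 0 + 1(114.1) = 114.1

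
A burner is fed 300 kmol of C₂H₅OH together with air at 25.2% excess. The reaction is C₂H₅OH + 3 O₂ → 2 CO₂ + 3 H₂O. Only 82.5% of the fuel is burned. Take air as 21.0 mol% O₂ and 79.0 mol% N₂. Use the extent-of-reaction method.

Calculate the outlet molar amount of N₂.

4240 kmol

Stoichiometric O₂ = 3 × 300 = 900 kmol; O₂ fed = 900 × 1.252 = 1127 kmol.
N₂ fed = 1127 × 79/21 = 4239 kmol.
Fuel reacted = 0.825 × 300 → ξ = 247.5 kmol.
Outlet (n = n₀ + ν ξ):
  C₂H₅OH: 300 − 1(247.5) = 52.5
  O₂: 1127 − 3(247.5) = 384.3
  N₂: 4239 (inert)
  CO₂: 0 + 2(247.5) = 495
  H₂O: 0 + 3(247.5) = 742.5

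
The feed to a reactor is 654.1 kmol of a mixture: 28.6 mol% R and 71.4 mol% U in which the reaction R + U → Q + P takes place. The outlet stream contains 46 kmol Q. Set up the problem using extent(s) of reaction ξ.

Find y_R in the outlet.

0.216

For Q: n = n₀ + 1ξ → 46 = 0 + 1ξ, giving ξ = 46 kmol.
Outlet amounts (n = n₀ + ν ξ):
  R: 187.1 − 1(46) = 141.1
  U: 467 − 1(46) = 421
  Q: 0 + 1(46) = 46
  P: 0 + 1(46) = 46
Total out = 654.1 kmol; y_R = 141.1 / 654.1 = 0.2157.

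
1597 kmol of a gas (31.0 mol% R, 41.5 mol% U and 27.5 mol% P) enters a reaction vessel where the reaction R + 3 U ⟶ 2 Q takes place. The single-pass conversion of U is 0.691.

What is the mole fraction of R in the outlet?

U reacted = 0.691 × 662.8 = 458 kmol; ν_U = −3, so ξ = 458/3 = 152.7 kmol.
Outlet amounts (n = n₀ + ν ξ):
  R: 495.1 − 1(152.7) = 342.4
  U: 662.8 − 3(152.7) = 204.8
  Q: 0 + 2(152.7) = 305.3
  P: 439.2 (inert)
Total out = 1292 kmol; y_R = 342.4 / 1292 = 0.2651.

0.265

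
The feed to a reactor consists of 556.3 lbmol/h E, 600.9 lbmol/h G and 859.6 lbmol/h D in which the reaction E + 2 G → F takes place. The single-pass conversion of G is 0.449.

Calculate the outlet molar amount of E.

421 lbmol/h

G reacted = 0.449 × 600.9 = 269.8 lbmol/h; ν_G = −2, so ξ = 269.8/2 = 134.9 lbmol/h.
Outlet amounts (n = n₀ + ν ξ):
  E: 556.3 − 1(134.9) = 421.4
  G: 600.9 − 2(134.9) = 331.1
  F: 0 + 1(134.9) = 134.9
  D: 859.6 (inert)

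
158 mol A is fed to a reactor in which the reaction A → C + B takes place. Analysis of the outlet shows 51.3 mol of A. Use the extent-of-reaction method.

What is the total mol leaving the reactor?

For A: n = n₀ − 1ξ → 51.3 = 158 − 1ξ, giving ξ = 106.7 mol.
Outlet amounts (n = n₀ + ν ξ):
  A: 158 − 1(106.7) = 51.3
  C: 0 + 1(106.7) = 106.7
  B: 0 + 1(106.7) = 106.7
Total out = 51.3 + 106.7 + 106.7 = 264.7 mol.

265 mol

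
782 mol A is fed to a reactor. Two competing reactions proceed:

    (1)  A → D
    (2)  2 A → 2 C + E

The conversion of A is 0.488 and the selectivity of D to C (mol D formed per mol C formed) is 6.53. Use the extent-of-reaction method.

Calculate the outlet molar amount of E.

25.3 mol

Conversion of A: A consumed = 0.488 × 782 = 381.6 mol = 1ξ₁ + 2ξ₂.
Selectivity: 1ξ₁ / (2ξ₂) = 6.53 → ξ₁ = 13.06 ξ₂.
Substitute: (1·13.06 + 2) ξ₂ = 381.6 → ξ₂ = 25.34 mol, ξ₁ = 330.9 mol.
Outlet amounts (n = n₀ + Σ ν·ξ):
  A: 782 − 1(330.9) − 2(25.34) = 400.4
  D: 0 + 1(330.9) = 330.9
  C: 0 + 2(25.34) = 50.68
  E: 0 + 1(25.34) = 25.34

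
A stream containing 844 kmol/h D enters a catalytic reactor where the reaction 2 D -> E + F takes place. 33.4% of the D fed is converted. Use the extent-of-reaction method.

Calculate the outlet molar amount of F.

D reacted = 0.334 × 844 = 281.9 kmol/h; ν_D = −2, so ξ = 281.9/2 = 140.9 kmol/h.
Outlet amounts (n = n₀ + ν ξ):
  D: 844 − 2(140.9) = 562.1
  E: 0 + 1(140.9) = 140.9
  F: 0 + 1(140.9) = 140.9

141 kmol/h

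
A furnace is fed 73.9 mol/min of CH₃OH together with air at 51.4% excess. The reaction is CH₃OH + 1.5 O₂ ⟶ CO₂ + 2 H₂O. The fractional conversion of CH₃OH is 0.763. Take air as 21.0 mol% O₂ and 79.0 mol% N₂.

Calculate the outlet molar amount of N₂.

Stoichiometric O₂ = 1.5 × 73.9 = 110.9 mol/min; O₂ fed = 110.9 × 1.514 = 167.8 mol/min.
N₂ fed = 167.8 × 79/21 = 631.3 mol/min.
Fuel reacted = 0.763 × 73.9 → ξ = 56.39 mol/min.
Outlet (n = n₀ + ν ξ):
  CH₃OH: 73.9 − 1(56.39) = 17.51
  O₂: 167.8 − 1.5(56.39) = 83.25
  N₂: 631.3 (inert)
  CO₂: 0 + 1(56.39) = 56.39
  H₂O: 0 + 2(56.39) = 112.8

631 mol/min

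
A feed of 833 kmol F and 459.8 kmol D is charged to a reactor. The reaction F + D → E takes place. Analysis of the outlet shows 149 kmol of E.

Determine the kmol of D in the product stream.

311 kmol

For E: n = n₀ + 1ξ → 149 = 0 + 1ξ, giving ξ = 149 kmol.
Outlet amounts (n = n₀ + ν ξ):
  F: 833 − 1(149) = 684
  D: 459.8 − 1(149) = 310.8
  E: 0 + 1(149) = 149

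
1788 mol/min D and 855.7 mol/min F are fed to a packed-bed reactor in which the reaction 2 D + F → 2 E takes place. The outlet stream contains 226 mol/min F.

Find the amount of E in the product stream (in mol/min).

For F: n = n₀ − 1ξ → 226 = 855.7 − 1ξ, giving ξ = 629.7 mol/min.
Outlet amounts (n = n₀ + ν ξ):
  D: 1788 − 2(629.7) = 528.6
  F: 855.7 − 1(629.7) = 226
  E: 0 + 2(629.7) = 1259

1260 mol/min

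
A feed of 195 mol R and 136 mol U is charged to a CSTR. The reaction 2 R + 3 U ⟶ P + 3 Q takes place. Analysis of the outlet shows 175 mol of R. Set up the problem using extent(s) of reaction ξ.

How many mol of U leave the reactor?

For R: n = n₀ − 2ξ → 175 = 195 − 2ξ, giving ξ = 10 mol.
Outlet amounts (n = n₀ + ν ξ):
  R: 195 − 2(10) = 175
  U: 136 − 3(10) = 106
  P: 0 + 1(10) = 10
  Q: 0 + 3(10) = 30

106 mol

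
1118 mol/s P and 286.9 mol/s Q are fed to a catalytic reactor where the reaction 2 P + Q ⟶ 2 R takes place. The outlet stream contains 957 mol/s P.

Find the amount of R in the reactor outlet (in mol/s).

For P: n = n₀ − 2ξ → 957 = 1118 − 2ξ, giving ξ = 80.5 mol/s.
Outlet amounts (n = n₀ + ν ξ):
  P: 1118 − 2(80.5) = 957
  Q: 286.9 − 1(80.5) = 206.4
  R: 0 + 2(80.5) = 161

161 mol/s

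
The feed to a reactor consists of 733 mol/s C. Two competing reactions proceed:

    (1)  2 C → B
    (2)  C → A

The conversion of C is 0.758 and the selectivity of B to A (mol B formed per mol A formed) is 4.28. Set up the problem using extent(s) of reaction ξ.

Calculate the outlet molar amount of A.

58.1 mol/s

Conversion of C: C consumed = 0.758 × 733 = 555.6 mol/s = 2ξ₁ + 1ξ₂.
Selectivity: 1ξ₁ / (1ξ₂) = 4.28 → ξ₁ = 4.28 ξ₂.
Substitute: (2·4.28 + 1) ξ₂ = 555.6 → ξ₂ = 58.12 mol/s, ξ₁ = 248.7 mol/s.
Outlet amounts (n = n₀ + Σ ν·ξ):
  C: 733 − 2(248.7) − 1(58.12) = 177.4
  B: 0 + 1(248.7) = 248.7
  A: 0 + 1(58.12) = 58.12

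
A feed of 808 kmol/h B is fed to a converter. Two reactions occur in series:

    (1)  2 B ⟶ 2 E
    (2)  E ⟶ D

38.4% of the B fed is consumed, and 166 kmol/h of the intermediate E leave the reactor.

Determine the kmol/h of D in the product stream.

144 kmol/h

Conversion of B: B consumed = 2ξ₁ = 0.384 × 808 → ξ₁ = 155.1 kmol/h.
E balance: n_E = 0 + 2ξ₁ − 1ξ₂ = 166 → ξ₂ = (2·155.1 − 166)/1 = 144.3 kmol/h.
Outlet amounts (n = n₀ + Σ ν·ξ):
  B: 808 − 2(155.1) = 497.7
  E: 0 + 2(155.1) − 1(144.3) = 166
  D: 0 + 1(144.3) = 144.3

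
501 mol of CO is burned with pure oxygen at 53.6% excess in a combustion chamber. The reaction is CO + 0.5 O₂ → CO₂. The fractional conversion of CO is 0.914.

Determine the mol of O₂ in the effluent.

Stoichiometric O₂ = 0.5 × 501 = 250.5 mol; O₂ fed = 250.5 × 1.536 = 384.8 mol.
Fuel reacted = 0.914 × 501 → ξ = 457.9 mol.
Outlet (n = n₀ + ν ξ):
  CO: 501 − 1(457.9) = 43.09
  O₂: 384.8 − 0.5(457.9) = 155.8
  CO₂: 0 + 1(457.9) = 457.9

156 mol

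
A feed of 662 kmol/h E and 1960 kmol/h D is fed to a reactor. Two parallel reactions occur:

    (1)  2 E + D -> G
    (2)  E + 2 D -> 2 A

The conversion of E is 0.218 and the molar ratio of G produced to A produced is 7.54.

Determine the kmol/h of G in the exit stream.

69.8 kmol/h

Conversion of E: E consumed = 0.218 × 662 = 144.3 kmol/h = 2ξ₁ + 1ξ₂.
Selectivity: 1ξ₁ / (2ξ₂) = 7.54 → ξ₁ = 15.08 ξ₂.
Substitute: (2·15.08 + 1) ξ₂ = 144.3 → ξ₂ = 4.631 kmol/h, ξ₁ = 69.84 kmol/h.
Outlet amounts (n = n₀ + Σ ν·ξ):
  E: 662 − 2(69.84) − 1(4.631) = 517.7
  D: 1960 − 1(69.84) − 2(4.631) = 1881
  G: 0 + 1(69.84) = 69.84
  A: 0 + 2(4.631) = 9.263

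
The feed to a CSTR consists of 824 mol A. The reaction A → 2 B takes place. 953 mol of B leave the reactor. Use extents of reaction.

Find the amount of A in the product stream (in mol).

348 mol

For B: n = n₀ + 2ξ → 953 = 0 + 2ξ, giving ξ = 476.5 mol.
Outlet amounts (n = n₀ + ν ξ):
  A: 824 − 1(476.5) = 347.5
  B: 0 + 2(476.5) = 953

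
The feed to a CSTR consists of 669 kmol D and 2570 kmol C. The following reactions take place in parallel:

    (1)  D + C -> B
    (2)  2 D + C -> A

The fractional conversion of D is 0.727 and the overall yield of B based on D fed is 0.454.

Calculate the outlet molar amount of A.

Yield of B: 1ξ₁ / 669 = 0.454 → ξ₁ = 303.7 kmol.
Conversion of D: 1ξ₁ + 2ξ₂ = 0.727 × 669 = 486.4 → ξ₂ = 91.32 kmol.
Outlet amounts (n = n₀ + Σ ν·ξ):
  D: 669 − 1(303.7) − 2(91.32) = 182.6
  C: 2570 − 1(303.7) − 1(91.32) = 2175
  B: 0 + 1(303.7) = 303.7
  A: 0 + 1(91.32) = 91.32

91.3 kmol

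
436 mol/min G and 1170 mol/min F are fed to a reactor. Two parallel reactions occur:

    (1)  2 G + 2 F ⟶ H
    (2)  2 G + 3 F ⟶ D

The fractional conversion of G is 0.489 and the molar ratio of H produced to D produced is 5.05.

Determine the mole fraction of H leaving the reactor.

0.0701

Conversion of G: G consumed = 0.489 × 436 = 213.2 mol/min = 2ξ₁ + 2ξ₂.
Selectivity: 1ξ₁ / (1ξ₂) = 5.05 → ξ₁ = 5.05 ξ₂.
Substitute: (2·5.05 + 2) ξ₂ = 213.2 → ξ₂ = 17.62 mol/min, ξ₁ = 88.98 mol/min.
Outlet amounts (n = n₀ + Σ ν·ξ):
  G: 436 − 2(88.98) − 2(17.62) = 222.8
  F: 1170 − 2(88.98) − 3(17.62) = 939.2
  H: 0 + 1(88.98) = 88.98
  D: 0 + 1(17.62) = 17.62
Total out = 1269 mol/min; y_H = 88.98 / 1269 = 0.07014.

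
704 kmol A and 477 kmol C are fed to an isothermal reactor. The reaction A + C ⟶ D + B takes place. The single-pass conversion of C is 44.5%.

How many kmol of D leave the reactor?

212 kmol

C reacted = 0.445 × 477 = 212.3 kmol; ν_C = −1, so ξ = 212.3/1 = 212.3 kmol.
Outlet amounts (n = n₀ + ν ξ):
  A: 704 − 1(212.3) = 491.7
  C: 477 − 1(212.3) = 264.7
  D: 0 + 1(212.3) = 212.3
  B: 0 + 1(212.3) = 212.3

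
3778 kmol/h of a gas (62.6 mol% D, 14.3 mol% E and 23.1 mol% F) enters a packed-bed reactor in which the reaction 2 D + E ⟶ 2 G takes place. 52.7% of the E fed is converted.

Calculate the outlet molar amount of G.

E reacted = 0.527 × 540.3 = 284.7 kmol/h; ν_E = −1, so ξ = 284.7/1 = 284.7 kmol/h.
Outlet amounts (n = n₀ + ν ξ):
  D: 2365 − 2(284.7) = 1796
  E: 540.3 − 1(284.7) = 255.5
  G: 0 + 2(284.7) = 569.4
  F: 872.7 (inert)

569 kmol/h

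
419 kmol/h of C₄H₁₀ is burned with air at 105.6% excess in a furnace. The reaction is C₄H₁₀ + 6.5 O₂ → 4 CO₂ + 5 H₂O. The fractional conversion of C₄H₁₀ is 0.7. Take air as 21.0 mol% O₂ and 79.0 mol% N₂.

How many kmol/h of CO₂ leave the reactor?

1170 kmol/h

Stoichiometric O₂ = 6.5 × 419 = 2724 kmol/h; O₂ fed = 2724 × 2.056 = 5600 kmol/h.
N₂ fed = 5600 × 79/21 = 21060 kmol/h.
Fuel reacted = 0.7 × 419 → ξ = 293.3 kmol/h.
Outlet (n = n₀ + ν ξ):
  C₄H₁₀: 419 − 1(293.3) = 125.7
  O₂: 5600 − 6.5(293.3) = 3693
  N₂: 21060 (inert)
  CO₂: 0 + 4(293.3) = 1173
  H₂O: 0 + 5(293.3) = 1466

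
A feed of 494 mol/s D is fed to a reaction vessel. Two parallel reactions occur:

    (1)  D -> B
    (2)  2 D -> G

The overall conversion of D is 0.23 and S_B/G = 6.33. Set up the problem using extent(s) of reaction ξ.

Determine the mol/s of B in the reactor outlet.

86.3 mol/s

Conversion of D: D consumed = 0.23 × 494 = 113.6 mol/s = 1ξ₁ + 2ξ₂.
Selectivity: 1ξ₁ / (1ξ₂) = 6.33 → ξ₁ = 6.33 ξ₂.
Substitute: (1·6.33 + 2) ξ₂ = 113.6 → ξ₂ = 13.64 mol/s, ξ₁ = 86.34 mol/s.
Outlet amounts (n = n₀ + Σ ν·ξ):
  D: 494 − 1(86.34) − 2(13.64) = 380.4
  B: 0 + 1(86.34) = 86.34
  G: 0 + 1(13.64) = 13.64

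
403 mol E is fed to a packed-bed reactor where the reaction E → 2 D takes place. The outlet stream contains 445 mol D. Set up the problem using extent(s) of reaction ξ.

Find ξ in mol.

For D: n = n₀ + 2ξ → 445 = 0 + 2ξ, giving ξ = 222.5 mol.
Outlet amounts (n = n₀ + ν ξ):
  E: 403 − 1(222.5) = 180.5
  D: 0 + 2(222.5) = 445

ξ = 222 mol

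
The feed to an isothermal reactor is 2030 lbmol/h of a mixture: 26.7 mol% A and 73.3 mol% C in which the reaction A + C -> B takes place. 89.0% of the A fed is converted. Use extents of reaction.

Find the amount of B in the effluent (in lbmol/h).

A reacted = 0.89 × 542 = 482.4 lbmol/h; ν_A = −1, so ξ = 482.4/1 = 482.4 lbmol/h.
Outlet amounts (n = n₀ + ν ξ):
  A: 542 − 1(482.4) = 59.62
  C: 1488 − 1(482.4) = 1006
  B: 0 + 1(482.4) = 482.4

482 lbmol/h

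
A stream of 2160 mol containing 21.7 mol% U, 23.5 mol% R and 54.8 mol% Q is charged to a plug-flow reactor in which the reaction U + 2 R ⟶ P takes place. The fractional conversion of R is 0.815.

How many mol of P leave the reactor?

207 mol

R reacted = 0.815 × 507.6 = 413.7 mol; ν_R = −2, so ξ = 413.7/2 = 206.8 mol.
Outlet amounts (n = n₀ + ν ξ):
  U: 468.7 − 1(206.8) = 261.9
  R: 507.6 − 2(206.8) = 93.91
  P: 0 + 1(206.8) = 206.8
  Q: 1184 (inert)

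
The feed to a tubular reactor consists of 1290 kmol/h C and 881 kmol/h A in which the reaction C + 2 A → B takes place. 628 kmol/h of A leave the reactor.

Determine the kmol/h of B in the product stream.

For A: n = n₀ − 2ξ → 628 = 881 − 2ξ, giving ξ = 126.5 kmol/h.
Outlet amounts (n = n₀ + ν ξ):
  C: 1290 − 1(126.5) = 1164
  A: 881 − 2(126.5) = 628
  B: 0 + 1(126.5) = 126.5

126 kmol/h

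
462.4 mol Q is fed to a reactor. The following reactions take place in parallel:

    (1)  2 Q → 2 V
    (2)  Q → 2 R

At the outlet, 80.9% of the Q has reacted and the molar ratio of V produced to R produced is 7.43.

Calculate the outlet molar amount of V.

Conversion of Q: Q consumed = 0.809 × 462.4 = 374.1 mol = 2ξ₁ + 1ξ₂.
Selectivity: 2ξ₁ / (2ξ₂) = 7.43 → ξ₁ = 7.43 ξ₂.
Substitute: (2·7.43 + 1) ξ₂ = 374.1 → ξ₂ = 23.59 mol, ξ₁ = 175.2 mol.
Outlet amounts (n = n₀ + Σ ν·ξ):
  Q: 462.4 − 2(175.2) − 1(23.59) = 88.32
  V: 0 + 2(175.2) = 350.5
  R: 0 + 2(23.59) = 47.17

350 mol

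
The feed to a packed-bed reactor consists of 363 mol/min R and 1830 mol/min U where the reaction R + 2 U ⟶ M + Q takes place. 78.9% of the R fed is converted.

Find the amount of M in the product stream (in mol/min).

R reacted = 0.789 × 363 = 286.4 mol/min; ν_R = −1, so ξ = 286.4/1 = 286.4 mol/min.
Outlet amounts (n = n₀ + ν ξ):
  R: 363 − 1(286.4) = 76.59
  U: 1830 − 2(286.4) = 1257
  M: 0 + 1(286.4) = 286.4
  Q: 0 + 1(286.4) = 286.4

286 mol/min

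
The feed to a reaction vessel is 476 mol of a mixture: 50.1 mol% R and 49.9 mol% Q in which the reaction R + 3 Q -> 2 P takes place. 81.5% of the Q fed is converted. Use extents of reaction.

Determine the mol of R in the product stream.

174 mol

Q reacted = 0.815 × 237.5 = 193.6 mol; ν_Q = −3, so ξ = 193.6/3 = 64.53 mol.
Outlet amounts (n = n₀ + ν ξ):
  R: 238.5 − 1(64.53) = 173.9
  Q: 237.5 − 3(64.53) = 43.94
  P: 0 + 2(64.53) = 129.1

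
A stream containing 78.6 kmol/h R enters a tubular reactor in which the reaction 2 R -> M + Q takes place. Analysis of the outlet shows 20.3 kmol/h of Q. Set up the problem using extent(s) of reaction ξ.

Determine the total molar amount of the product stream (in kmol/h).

78.6 kmol/h

For Q: n = n₀ + 1ξ → 20.3 = 0 + 1ξ, giving ξ = 20.3 kmol/h.
Outlet amounts (n = n₀ + ν ξ):
  R: 78.6 − 2(20.3) = 38
  M: 0 + 1(20.3) = 20.3
  Q: 0 + 1(20.3) = 20.3
Total out = 38 + 20.3 + 20.3 = 78.6 kmol/h.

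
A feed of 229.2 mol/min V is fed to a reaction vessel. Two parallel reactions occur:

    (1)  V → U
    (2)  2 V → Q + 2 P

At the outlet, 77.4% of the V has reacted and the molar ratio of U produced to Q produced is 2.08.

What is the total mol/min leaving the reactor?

Conversion of V: V consumed = 0.774 × 229.2 = 177.4 mol/min = 1ξ₁ + 2ξ₂.
Selectivity: 1ξ₁ / (1ξ₂) = 2.08 → ξ₁ = 2.08 ξ₂.
Substitute: (1·2.08 + 2) ξ₂ = 177.4 → ξ₂ = 43.48 mol/min, ξ₁ = 90.44 mol/min.
Outlet amounts (n = n₀ + Σ ν·ξ):
  V: 229.2 − 1(90.44) − 2(43.48) = 51.8
  U: 0 + 1(90.44) = 90.44
  Q: 0 + 1(43.48) = 43.48
  P: 0 + 2(43.48) = 86.96
Total out = 51.8 + 90.44 + 43.48 + 86.96 = 272.7 mol/min.

273 mol/min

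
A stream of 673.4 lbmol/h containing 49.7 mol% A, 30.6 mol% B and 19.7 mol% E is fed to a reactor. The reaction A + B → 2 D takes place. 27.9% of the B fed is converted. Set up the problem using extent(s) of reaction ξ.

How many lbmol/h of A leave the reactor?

B reacted = 0.279 × 206.1 = 57.49 lbmol/h; ν_B = −1, so ξ = 57.49/1 = 57.49 lbmol/h.
Outlet amounts (n = n₀ + ν ξ):
  A: 334.7 − 1(57.49) = 277.2
  B: 206.1 − 1(57.49) = 148.6
  D: 0 + 2(57.49) = 115
  E: 132.7 (inert)

277 lbmol/h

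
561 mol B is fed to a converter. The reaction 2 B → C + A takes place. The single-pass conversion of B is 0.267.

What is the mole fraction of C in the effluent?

B reacted = 0.267 × 561 = 149.8 mol; ν_B = −2, so ξ = 149.8/2 = 74.89 mol.
Outlet amounts (n = n₀ + ν ξ):
  B: 561 − 2(74.89) = 411.2
  C: 0 + 1(74.89) = 74.89
  A: 0 + 1(74.89) = 74.89
Total out = 561 mol; y_C = 74.89 / 561 = 0.1335.

0.134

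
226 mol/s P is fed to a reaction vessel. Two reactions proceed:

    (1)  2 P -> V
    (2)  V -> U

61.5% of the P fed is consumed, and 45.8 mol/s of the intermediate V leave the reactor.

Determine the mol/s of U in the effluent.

Conversion of P: P consumed = 2ξ₁ = 0.615 × 226 → ξ₁ = 69.5 mol/s.
V balance: n_V = 0 + 1ξ₁ − 1ξ₂ = 45.8 → ξ₂ = (1·69.5 − 45.8)/1 = 23.7 mol/s.
Outlet amounts (n = n₀ + Σ ν·ξ):
  P: 226 − 2(69.5) = 87.01
  V: 0 + 1(69.5) − 1(23.7) = 45.8
  U: 0 + 1(23.7) = 23.7

23.7 mol/s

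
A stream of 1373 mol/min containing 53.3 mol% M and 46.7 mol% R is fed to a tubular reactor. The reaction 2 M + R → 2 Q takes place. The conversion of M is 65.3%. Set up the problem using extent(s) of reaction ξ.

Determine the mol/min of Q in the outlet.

M reacted = 0.653 × 731.8 = 477.9 mol/min; ν_M = −2, so ξ = 477.9/2 = 238.9 mol/min.
Outlet amounts (n = n₀ + ν ξ):
  M: 731.8 − 2(238.9) = 253.9
  R: 641.2 − 1(238.9) = 402.3
  Q: 0 + 2(238.9) = 477.9

478 mol/min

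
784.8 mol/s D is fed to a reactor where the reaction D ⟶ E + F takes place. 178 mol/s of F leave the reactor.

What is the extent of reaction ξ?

For F: n = n₀ + 1ξ → 178 = 0 + 1ξ, giving ξ = 178 mol/s.
Outlet amounts (n = n₀ + ν ξ):
  D: 784.8 − 1(178) = 606.8
  E: 0 + 1(178) = 178
  F: 0 + 1(178) = 178

ξ = 178 mol/s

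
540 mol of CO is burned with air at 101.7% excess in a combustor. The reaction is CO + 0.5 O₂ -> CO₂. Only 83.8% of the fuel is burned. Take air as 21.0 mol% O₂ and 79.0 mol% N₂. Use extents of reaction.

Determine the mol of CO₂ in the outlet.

Stoichiometric O₂ = 0.5 × 540 = 270 mol; O₂ fed = 270 × 2.017 = 544.6 mol.
N₂ fed = 544.6 × 79/21 = 2049 mol.
Fuel reacted = 0.838 × 540 → ξ = 452.5 mol.
Outlet (n = n₀ + ν ξ):
  CO: 540 − 1(452.5) = 87.48
  O₂: 544.6 − 0.5(452.5) = 318.3
  N₂: 2049 (inert)
  CO₂: 0 + 1(452.5) = 452.5

453 mol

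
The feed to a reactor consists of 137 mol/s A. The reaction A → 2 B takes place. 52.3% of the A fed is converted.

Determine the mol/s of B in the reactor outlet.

143 mol/s

A reacted = 0.523 × 137 = 71.65 mol/s; ν_A = −1, so ξ = 71.65/1 = 71.65 mol/s.
Outlet amounts (n = n₀ + ν ξ):
  A: 137 − 1(71.65) = 65.35
  B: 0 + 2(71.65) = 143.3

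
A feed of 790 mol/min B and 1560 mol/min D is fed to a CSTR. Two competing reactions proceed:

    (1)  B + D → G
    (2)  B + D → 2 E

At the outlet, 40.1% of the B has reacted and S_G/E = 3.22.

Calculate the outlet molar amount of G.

Conversion of B: B consumed = 0.401 × 790 = 316.8 mol/min = 1ξ₁ + 1ξ₂.
Selectivity: 1ξ₁ / (2ξ₂) = 3.22 → ξ₁ = 6.44 ξ₂.
Substitute: (1·6.44 + 1) ξ₂ = 316.8 → ξ₂ = 42.58 mol/min, ξ₁ = 274.2 mol/min.
Outlet amounts (n = n₀ + Σ ν·ξ):
  B: 790 − 1(274.2) − 1(42.58) = 473.2
  D: 1560 − 1(274.2) − 1(42.58) = 1243
  G: 0 + 1(274.2) = 274.2
  E: 0 + 2(42.58) = 85.16

274 mol/min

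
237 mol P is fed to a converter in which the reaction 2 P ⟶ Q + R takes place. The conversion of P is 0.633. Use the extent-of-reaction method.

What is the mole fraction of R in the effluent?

0.317

P reacted = 0.633 × 237 = 150 mol; ν_P = −2, so ξ = 150/2 = 75.01 mol.
Outlet amounts (n = n₀ + ν ξ):
  P: 237 − 2(75.01) = 86.98
  Q: 0 + 1(75.01) = 75.01
  R: 0 + 1(75.01) = 75.01
Total out = 237 mol; y_R = 75.01 / 237 = 0.3165.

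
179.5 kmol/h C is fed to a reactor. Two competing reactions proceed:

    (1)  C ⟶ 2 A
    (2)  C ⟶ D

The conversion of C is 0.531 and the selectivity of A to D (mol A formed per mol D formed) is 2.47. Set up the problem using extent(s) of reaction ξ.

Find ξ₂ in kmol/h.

ξ₂ = 42.6 kmol/h

Conversion of C: C consumed = 0.531 × 179.5 = 95.31 kmol/h = 1ξ₁ + 1ξ₂.
Selectivity: 2ξ₁ / (1ξ₂) = 2.47 → ξ₁ = 1.235 ξ₂.
Substitute: (1·1.235 + 1) ξ₂ = 95.31 → ξ₂ = 42.65 kmol/h, ξ₁ = 52.67 kmol/h.
Outlet amounts (n = n₀ + Σ ν·ξ):
  C: 179.5 − 1(52.67) − 1(42.65) = 84.19
  A: 0 + 2(52.67) = 105.3
  D: 0 + 1(42.65) = 42.65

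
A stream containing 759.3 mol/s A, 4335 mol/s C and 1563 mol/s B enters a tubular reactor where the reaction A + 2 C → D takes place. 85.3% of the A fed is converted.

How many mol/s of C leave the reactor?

A reacted = 0.853 × 759.3 = 647.7 mol/s; ν_A = −1, so ξ = 647.7/1 = 647.7 mol/s.
Outlet amounts (n = n₀ + ν ξ):
  A: 759.3 − 1(647.7) = 111.6
  C: 4335 − 2(647.7) = 3040
  D: 0 + 1(647.7) = 647.7
  B: 1563 (inert)

3040 mol/s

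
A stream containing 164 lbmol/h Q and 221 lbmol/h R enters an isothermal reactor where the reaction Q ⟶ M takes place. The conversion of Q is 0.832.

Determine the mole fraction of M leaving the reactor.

Q reacted = 0.832 × 164 = 136.4 lbmol/h; ν_Q = −1, so ξ = 136.4/1 = 136.4 lbmol/h.
Outlet amounts (n = n₀ + ν ξ):
  Q: 164 − 1(136.4) = 27.55
  M: 0 + 1(136.4) = 136.4
  R: 221 (inert)
Total out = 385 lbmol/h; y_M = 136.4 / 385 = 0.3544.

0.354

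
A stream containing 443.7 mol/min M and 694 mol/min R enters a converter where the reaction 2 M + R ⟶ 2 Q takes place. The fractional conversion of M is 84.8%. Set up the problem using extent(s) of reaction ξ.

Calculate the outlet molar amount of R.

506 mol/min

M reacted = 0.848 × 443.7 = 376.3 mol/min; ν_M = −2, so ξ = 376.3/2 = 188.1 mol/min.
Outlet amounts (n = n₀ + ν ξ):
  M: 443.7 − 2(188.1) = 67.44
  R: 694 − 1(188.1) = 505.9
  Q: 0 + 2(188.1) = 376.3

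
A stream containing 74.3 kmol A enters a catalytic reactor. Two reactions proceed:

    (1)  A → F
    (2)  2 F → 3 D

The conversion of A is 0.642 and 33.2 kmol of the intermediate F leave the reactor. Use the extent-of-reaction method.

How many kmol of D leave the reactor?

21.8 kmol

Conversion of A: A consumed = 1ξ₁ = 0.642 × 74.3 → ξ₁ = 47.7 kmol.
F balance: n_F = 0 + 1ξ₁ − 2ξ₂ = 33.2 → ξ₂ = (1·47.7 − 33.2)/2 = 7.25 kmol.
Outlet amounts (n = n₀ + Σ ν·ξ):
  A: 74.3 − 1(47.7) = 26.6
  F: 0 + 1(47.7) − 2(7.25) = 33.2
  D: 0 + 3(7.25) = 21.75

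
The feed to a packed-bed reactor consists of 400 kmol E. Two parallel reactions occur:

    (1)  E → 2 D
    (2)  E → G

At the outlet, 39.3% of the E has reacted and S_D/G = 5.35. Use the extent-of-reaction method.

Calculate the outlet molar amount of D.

Conversion of E: E consumed = 0.393 × 400 = 157.2 kmol = 1ξ₁ + 1ξ₂.
Selectivity: 2ξ₁ / (1ξ₂) = 5.35 → ξ₁ = 2.675 ξ₂.
Substitute: (1·2.675 + 1) ξ₂ = 157.2 → ξ₂ = 42.78 kmol, ξ₁ = 114.4 kmol.
Outlet amounts (n = n₀ + Σ ν·ξ):
  E: 400 − 1(114.4) − 1(42.78) = 242.8
  D: 0 + 2(114.4) = 228.8
  G: 0 + 1(42.78) = 42.78

229 kmol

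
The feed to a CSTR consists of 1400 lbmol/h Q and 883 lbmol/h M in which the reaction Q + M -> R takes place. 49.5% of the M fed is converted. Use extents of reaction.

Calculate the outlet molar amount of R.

M reacted = 0.495 × 883 = 437.1 lbmol/h; ν_M = −1, so ξ = 437.1/1 = 437.1 lbmol/h.
Outlet amounts (n = n₀ + ν ξ):
  Q: 1400 − 1(437.1) = 962.9
  M: 883 − 1(437.1) = 445.9
  R: 0 + 1(437.1) = 437.1

437 lbmol/h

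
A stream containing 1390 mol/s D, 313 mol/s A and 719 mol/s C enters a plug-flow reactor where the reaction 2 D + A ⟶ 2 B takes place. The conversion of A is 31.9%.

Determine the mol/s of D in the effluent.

A reacted = 0.319 × 313 = 99.85 mol/s; ν_A = −1, so ξ = 99.85/1 = 99.85 mol/s.
Outlet amounts (n = n₀ + ν ξ):
  D: 1390 − 2(99.85) = 1190
  A: 313 − 1(99.85) = 213.2
  B: 0 + 2(99.85) = 199.7
  C: 719 (inert)

1190 mol/s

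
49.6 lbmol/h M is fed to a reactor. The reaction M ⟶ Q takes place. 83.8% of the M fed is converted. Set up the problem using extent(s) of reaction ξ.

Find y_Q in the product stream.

0.838

M reacted = 0.838 × 49.6 = 41.56 lbmol/h; ν_M = −1, so ξ = 41.56/1 = 41.56 lbmol/h.
Outlet amounts (n = n₀ + ν ξ):
  M: 49.6 − 1(41.56) = 8.035
  Q: 0 + 1(41.56) = 41.56
Total out = 49.6 lbmol/h; y_Q = 41.56 / 49.6 = 0.838.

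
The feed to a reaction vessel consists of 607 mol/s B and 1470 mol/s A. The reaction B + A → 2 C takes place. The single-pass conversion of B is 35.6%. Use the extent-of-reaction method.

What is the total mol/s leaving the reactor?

B reacted = 0.356 × 607 = 216.1 mol/s; ν_B = −1, so ξ = 216.1/1 = 216.1 mol/s.
Outlet amounts (n = n₀ + ν ξ):
  B: 607 − 1(216.1) = 390.9
  A: 1470 − 1(216.1) = 1254
  C: 0 + 2(216.1) = 432.2
Total out = 390.9 + 1254 + 432.2 = 2077 mol/s.

2080 mol/s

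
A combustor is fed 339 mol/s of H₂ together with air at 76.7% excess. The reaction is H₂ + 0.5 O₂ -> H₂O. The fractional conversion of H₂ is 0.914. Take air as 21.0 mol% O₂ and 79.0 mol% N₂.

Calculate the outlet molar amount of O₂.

Stoichiometric O₂ = 0.5 × 339 = 169.5 mol/s; O₂ fed = 169.5 × 1.767 = 299.5 mol/s.
N₂ fed = 299.5 × 79/21 = 1127 mol/s.
Fuel reacted = 0.914 × 339 → ξ = 309.8 mol/s.
Outlet (n = n₀ + ν ξ):
  H₂: 339 − 1(309.8) = 29.15
  O₂: 299.5 − 0.5(309.8) = 144.6
  N₂: 1127 (inert)
  H₂O: 0 + 1(309.8) = 309.8

145 mol/s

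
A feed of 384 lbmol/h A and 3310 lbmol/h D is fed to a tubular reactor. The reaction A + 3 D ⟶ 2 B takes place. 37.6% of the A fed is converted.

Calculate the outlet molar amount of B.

A reacted = 0.376 × 384 = 144.4 lbmol/h; ν_A = −1, so ξ = 144.4/1 = 144.4 lbmol/h.
Outlet amounts (n = n₀ + ν ξ):
  A: 384 − 1(144.4) = 239.6
  D: 3310 − 3(144.4) = 2877
  B: 0 + 2(144.4) = 288.8

289 lbmol/h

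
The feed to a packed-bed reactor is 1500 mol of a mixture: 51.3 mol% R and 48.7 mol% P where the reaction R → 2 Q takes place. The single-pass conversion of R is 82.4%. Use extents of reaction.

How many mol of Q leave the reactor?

1270 mol

R reacted = 0.824 × 769.5 = 634.1 mol; ν_R = −1, so ξ = 634.1/1 = 634.1 mol.
Outlet amounts (n = n₀ + ν ξ):
  R: 769.5 − 1(634.1) = 135.4
  Q: 0 + 2(634.1) = 1268
  P: 730.5 (inert)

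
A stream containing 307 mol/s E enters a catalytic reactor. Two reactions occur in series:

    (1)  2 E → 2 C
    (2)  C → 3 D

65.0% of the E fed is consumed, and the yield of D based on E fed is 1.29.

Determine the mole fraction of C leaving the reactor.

0.118

Conversion of E: E consumed = 2ξ₁ = 0.65 × 307 → ξ₁ = 99.78 mol/s.
Yield of D: 3ξ₂ / 307 = 1.29 → ξ₂ = 132 mol/s.
Outlet amounts (n = n₀ + Σ ν·ξ):
  E: 307 − 2(99.78) = 107.4
  C: 0 + 2(99.78) − 1(132) = 67.54
  D: 0 + 3(132) = 396
Total out = 571 mol/s; y_C = 67.54 / 571 = 0.1183.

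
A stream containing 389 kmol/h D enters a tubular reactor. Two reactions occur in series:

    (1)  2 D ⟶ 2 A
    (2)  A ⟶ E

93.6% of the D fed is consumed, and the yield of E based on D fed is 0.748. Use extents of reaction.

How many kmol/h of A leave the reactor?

73.1 kmol/h

Conversion of D: D consumed = 2ξ₁ = 0.936 × 389 → ξ₁ = 182.1 kmol/h.
Yield of E: 1ξ₂ / 389 = 0.748 → ξ₂ = 291 kmol/h.
Outlet amounts (n = n₀ + Σ ν·ξ):
  D: 389 − 2(182.1) = 24.9
  A: 0 + 2(182.1) − 1(291) = 73.13
  E: 0 + 1(291) = 291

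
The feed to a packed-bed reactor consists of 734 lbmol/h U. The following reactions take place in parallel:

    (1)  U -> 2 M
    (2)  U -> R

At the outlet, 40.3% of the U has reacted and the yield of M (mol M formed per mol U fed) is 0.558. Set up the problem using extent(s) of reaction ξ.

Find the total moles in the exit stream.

939 lbmol/h

Yield of M: 2ξ₁ / 734 = 0.558 → ξ₁ = 204.8 lbmol/h.
Conversion of U: 1ξ₁ + 1ξ₂ = 0.403 × 734 = 295.8 → ξ₂ = 91.02 lbmol/h.
Outlet amounts (n = n₀ + Σ ν·ξ):
  U: 734 − 1(204.8) − 1(91.02) = 438.2
  M: 0 + 2(204.8) = 409.6
  R: 0 + 1(91.02) = 91.02
Total out = 438.2 + 409.6 + 91.02 = 938.8 lbmol/h.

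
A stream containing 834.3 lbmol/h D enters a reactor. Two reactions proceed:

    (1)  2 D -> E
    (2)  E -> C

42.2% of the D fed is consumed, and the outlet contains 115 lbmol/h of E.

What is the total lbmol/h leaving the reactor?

Conversion of D: D consumed = 2ξ₁ = 0.422 × 834.3 → ξ₁ = 176 lbmol/h.
E balance: n_E = 0 + 1ξ₁ − 1ξ₂ = 115 → ξ₂ = (1·176 − 115)/1 = 61.04 lbmol/h.
Outlet amounts (n = n₀ + Σ ν·ξ):
  D: 834.3 − 2(176) = 482.2
  E: 0 + 1(176) − 1(61.04) = 115
  C: 0 + 1(61.04) = 61.04
Total out = 482.2 + 115 + 61.04 = 658.3 lbmol/h.

658 lbmol/h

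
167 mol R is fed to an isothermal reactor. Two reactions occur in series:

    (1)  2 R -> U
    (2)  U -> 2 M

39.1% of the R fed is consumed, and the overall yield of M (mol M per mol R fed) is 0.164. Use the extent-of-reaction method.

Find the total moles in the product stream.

Conversion of R: R consumed = 2ξ₁ = 0.391 × 167 → ξ₁ = 32.65 mol.
Yield of M: 2ξ₂ / 167 = 0.164 → ξ₂ = 13.69 mol.
Outlet amounts (n = n₀ + Σ ν·ξ):
  R: 167 − 2(32.65) = 101.7
  U: 0 + 1(32.65) − 1(13.69) = 18.95
  M: 0 + 2(13.69) = 27.39
Total out = 101.7 + 18.95 + 27.39 = 148 mol.

148 mol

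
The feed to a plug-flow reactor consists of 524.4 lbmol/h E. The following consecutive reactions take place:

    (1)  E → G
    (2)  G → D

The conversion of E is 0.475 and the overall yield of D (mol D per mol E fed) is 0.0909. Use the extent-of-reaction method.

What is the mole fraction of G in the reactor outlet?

Conversion of E: E consumed = 1ξ₁ = 0.475 × 524.4 → ξ₁ = 249.1 lbmol/h.
Yield of D: 1ξ₂ / 524.4 = 0.0909 → ξ₂ = 47.67 lbmol/h.
Outlet amounts (n = n₀ + Σ ν·ξ):
  E: 524.4 − 1(249.1) = 275.3
  G: 0 + 1(249.1) − 1(47.67) = 201.4
  D: 0 + 1(47.67) = 47.67
Total out = 524.4 lbmol/h; y_G = 201.4 / 524.4 = 0.3841.

0.384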